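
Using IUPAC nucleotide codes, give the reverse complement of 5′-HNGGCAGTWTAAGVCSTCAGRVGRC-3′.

Standard pairs A↔T, G↔C; ambiguity codes pair R↔Y, W↔W, S↔S, H↔D, V↔B, N↔N. Complement (DNCCGTCAWATTCBGSAGTCYBCYG), then reverse for 5'→3'.

5'-GYCBYCTGASGBCTTAWACTGCCND-3'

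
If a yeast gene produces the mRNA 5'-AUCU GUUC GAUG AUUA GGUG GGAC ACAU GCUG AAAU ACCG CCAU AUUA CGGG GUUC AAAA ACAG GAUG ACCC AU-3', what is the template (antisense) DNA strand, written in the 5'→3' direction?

5'-ATGGGTCATCCTGTTTTTGAACCCCGTAATATGGCGGTATTTCAGCATGTGTCCCACCTAATCATCGAACAGAT-3'

Replace U with T to get the coding DNA strand: ATCTGTTCGATGATTAGGTGGGACACATGCTGAAATACCGCCATATTACGGGGTTCAAAAACAGGATGACCCAT. The template strand is its reverse complement (complement TAGACAAGCTACTAATCCACCCTGTGTACGACTTTATGGCGGTATAATGCCCCAAGTTTTTGTCCTACTGGGTA, then reverse).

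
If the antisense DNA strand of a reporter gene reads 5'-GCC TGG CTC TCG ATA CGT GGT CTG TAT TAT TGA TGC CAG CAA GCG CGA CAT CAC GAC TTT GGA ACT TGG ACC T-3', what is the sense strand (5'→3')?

5'-AGGTCCAAGTTCCAAAGTCGTGATGTCGCGCTTGCTGGCATCAATAATACAGACCACGTATCGAGAGCCAGGC-3'

The coding strand is complementary and antiparallel to the template: take the complement (A↔T, G↔C) and reverse.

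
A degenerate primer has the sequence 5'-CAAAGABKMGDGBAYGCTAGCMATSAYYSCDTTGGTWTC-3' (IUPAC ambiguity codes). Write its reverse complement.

5'-GAWACCAAHGSRRTSATKGCTAGCRTVCHCKMVTCTTTG-3'

Standard pairs A↔T, G↔C; ambiguity codes pair Y↔R, M↔K, W↔W, S↔S, B↔V, D↔H. Complement (GTTTCTVMKCHCVTRCGATCGKTASTRRSGHAACCAWAG), then reverse for 5'→3'.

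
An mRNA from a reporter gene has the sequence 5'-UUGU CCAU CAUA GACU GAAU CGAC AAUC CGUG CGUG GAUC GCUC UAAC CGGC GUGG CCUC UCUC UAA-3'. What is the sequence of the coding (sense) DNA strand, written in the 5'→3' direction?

The coding DNA strand has the same 5'→3' sequence as the mRNA with U replaced by T.

5'-TTGTCCATCATAGACTGAATCGACAATCCGTGCGTGGATCGCTCTAACCGGCGTGGCCTCTCTCTAA-3'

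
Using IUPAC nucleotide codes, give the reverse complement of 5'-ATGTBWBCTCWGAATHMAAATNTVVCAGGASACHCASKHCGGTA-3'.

5′-TACCGDMSTGDGTSTCCTGBBANATTTKDATTCWGAGVWVACAT-3′

Standard pairs A↔T, G↔C; ambiguity codes pair M↔K, W↔W, S↔S, B↔V, H↔D, N↔N. Complement (TACAVWVGAGWCTTADKTTTANABBGTCCTSTGDGTSMDGCCAT), then reverse for 5'→3'.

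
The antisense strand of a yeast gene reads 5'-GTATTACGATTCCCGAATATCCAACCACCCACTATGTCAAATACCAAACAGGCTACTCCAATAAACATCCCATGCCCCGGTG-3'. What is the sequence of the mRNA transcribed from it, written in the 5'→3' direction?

The mRNA has the sequence of the coding strand (reverse complement of the template) with T→U. Reverse complement of GTATTACGATTCCCGAATATCCAACCACCCACTATGTCAAATACCAAACAGGCTACTCCAATAAACATCCCATGCCCCGGTG is CACCGGGGCATGGGATGTTTATTGGAGTAGCCTGTTTGGTATTTGACATAGTGGGTGGTTGGATATTCGGGAATCGTAATAC; then T→U.

5′-CACCGGGGCAUGGGAUGUUUAUUGGAGUAGCCUGUUUGGUAUUUGACAUAGUGGGUGGUUGGAUAUUCGGGAAUCGUAAUAC-3′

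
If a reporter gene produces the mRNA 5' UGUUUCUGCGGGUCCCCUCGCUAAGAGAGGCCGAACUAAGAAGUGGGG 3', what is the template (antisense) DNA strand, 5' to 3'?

5'-CCCCACTTCTTAGTTCGGCCTCTCTTAGCGAGGGGACCCGCAGAAACA-3'

Replace U with T to get the coding DNA strand: TGTTTCTGCGGGTCCCCTCGCTAAGAGAGGCCGAACTAAGAAGTGGGG. The template strand is its reverse complement (complement ACAAAGACGCCCAGGGGAGCGATTCTCTCCGGCTTGATTCTTCACCCC, then reverse).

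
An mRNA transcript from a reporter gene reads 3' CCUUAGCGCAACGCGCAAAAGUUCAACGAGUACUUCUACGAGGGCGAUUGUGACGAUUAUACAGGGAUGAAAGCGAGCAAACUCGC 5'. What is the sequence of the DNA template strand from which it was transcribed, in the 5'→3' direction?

5'-GGAATCGCGTTGCGCGTTTTCAAGTTGCTCATGAAGATGCTCCCGCTAACACTGCTAATATGTCCCTACTTTCGCTCGTTTGAGCG-3'

Written 5'→3' the mRNA is CGCUCAAACGAGCGAAAGUAGGGACAUAUUAGCAGUGUUAGCGGGAGCAUCUUCAUGAGCAACUUGAAAACGCGCAACGCGAUUCC, so the coding DNA strand is CGCTCAAACGAGCGAAAGTAGGGACATATTAGCAGTGTTAGCGGGAGCATCTTCATGAGCAACTTGAAAACGCGCAACGCGATTCC. The template is its reverse complement.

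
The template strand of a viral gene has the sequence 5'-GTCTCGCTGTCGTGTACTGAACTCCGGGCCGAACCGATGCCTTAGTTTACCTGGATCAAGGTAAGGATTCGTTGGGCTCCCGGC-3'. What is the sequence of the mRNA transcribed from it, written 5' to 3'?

The mRNA has the sequence of the coding strand (reverse complement of the template) with T→U. Reverse complement of GTCTCGCTGTCGTGTACTGAACTCCGGGCCGAACCGATGCCTTAGTTTACCTGGATCAAGGTAAGGATTCGTTGGGCTCCCGGC is GCCGGGAGCCCAACGAATCCTTACCTTGATCCAGGTAAACTAAGGCATCGGTTCGGCCCGGAGTTCAGTACACGACAGCGAGAC; then T→U.

5′-GCCGGGAGCCCAACGAAUCCUUACCUUGAUCCAGGUAAACUAAGGCAUCGGUUCGGCCCGGAGUUCAGUACACGACAGCGAGAC-3′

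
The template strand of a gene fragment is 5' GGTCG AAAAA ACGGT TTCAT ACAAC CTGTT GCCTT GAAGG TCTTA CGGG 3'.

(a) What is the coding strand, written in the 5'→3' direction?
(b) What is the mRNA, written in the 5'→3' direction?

(a) 5'-CCCGTAAGACCTTCAAGGCAACAGGTTGTATGAAACCGTTTTTTCGACC-3'
(b) 5'-CCCGUAAGACCUUCAAGGCAACAGGUUGUAUGAAACCGUUUUUUCGACC-3'

(a) The coding strand is the reverse complement of the template: complement CCAGCTTTTTTGCCAAAGTATGTTGGACAACGGAACTTCCAGAATGCCC, then reverse.
(b) mRNA has the coding-strand sequence with T→U.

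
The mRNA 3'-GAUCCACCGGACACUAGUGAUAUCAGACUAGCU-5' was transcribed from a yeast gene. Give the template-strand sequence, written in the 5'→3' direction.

5'-CTAGGTGGCCTGTGATCACTATAGTCTGATCGA-3'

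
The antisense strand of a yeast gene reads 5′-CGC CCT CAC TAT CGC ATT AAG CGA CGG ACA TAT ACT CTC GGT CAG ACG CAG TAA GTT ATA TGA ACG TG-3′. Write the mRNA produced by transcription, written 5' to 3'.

RNA polymerase reads the template 3'→5' and synthesizes mRNA 5'→3' by base-pairing (A→U, T→A, G↔C). The complement of the template is GCGGGAGTGATAGCGTAATTCGCTGCCTGTATATGAGAGCCAGTCTGCGTCATTCAATATACTTGCAC; antiparallel, so 5'→3' the coding strand is CACGTTCATATAACTTACTGCGTCTGACCGAGAGTATATGTCCGTCGCTTAATGCGATAGTGAGGGCG. Replace T with U for the mRNA.

5'-CACGUUCAUAUAACUUACUGCGUCUGACCGAGAGUAUAUGUCCGUCGCUUAAUGCGAUAGUGAGGGCG-3'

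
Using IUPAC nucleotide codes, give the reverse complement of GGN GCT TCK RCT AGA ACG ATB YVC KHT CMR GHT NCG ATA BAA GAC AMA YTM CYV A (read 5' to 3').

Standard pairs A↔T, G↔C; ambiguity codes pair R↔Y, M↔K, B↔V, H↔D, N↔N. Complement (CCNCGAAGMYGATCTTGCTAVRBGMDAGKYCDANGCTATVTTCTGTKTRAKGRBT), then reverse for 5'→3'.

5'-TBRGKARTKTGTCTTVTATCGNADCYKGADMGBRVATCGTTCTAGYMGAAGCNCC-3'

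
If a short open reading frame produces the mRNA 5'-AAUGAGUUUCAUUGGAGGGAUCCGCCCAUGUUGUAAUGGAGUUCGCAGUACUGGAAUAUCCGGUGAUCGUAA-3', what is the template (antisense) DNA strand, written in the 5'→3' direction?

5′-TTACGATCACCGGATATTCCAGTACTGCGAACTCCATTACAACATGGGCGGATCCCTCCAATGAAACTCATT-3′

Replace U with T to get the coding DNA strand: AATGAGTTTCATTGGAGGGATCCGCCCATGTTGTAATGGAGTTCGCAGTACTGGAATATCCGGTGATCGTAA. The template strand is its reverse complement (complement TTACTCAAAGTAACCTCCCTAGGCGGGTACAACATTACCTCAAGCGTCATGACCTTATAGGCCACTAGCATT, then reverse).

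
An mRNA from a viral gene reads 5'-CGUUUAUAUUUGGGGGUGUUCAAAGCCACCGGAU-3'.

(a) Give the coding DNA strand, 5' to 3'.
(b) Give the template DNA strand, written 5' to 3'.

(a) The coding strand matches the mRNA with U→T.
(b) The template strand is the reverse complement of the coding strand.

(a) 5'-CGTTTATATTTGGGGGTGTTCAAAGCCACCGGAT-3'
(b) 5'-ATCCGGTGGCTTTGAACACCCCCAAATATAAACG-3'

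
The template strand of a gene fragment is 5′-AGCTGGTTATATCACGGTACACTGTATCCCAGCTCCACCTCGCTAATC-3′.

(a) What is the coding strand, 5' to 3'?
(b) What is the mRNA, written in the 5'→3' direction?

(a) The coding strand is the reverse complement of the template: complement TCGACCAATATAGTGCCATGTGACATAGGGTCGAGGTGGAGCGATTAG, then reverse.
(b) mRNA has the coding-strand sequence with T→U.

(a) 5'-GATTAGCGAGGTGGAGCTGGGATACAGTGTACCGTGATATAACCAGCT-3'
(b) 5'-GAUUAGCGAGGUGGAGCUGGGAUACAGUGUACCGUGAUAUAACCAGCU-3'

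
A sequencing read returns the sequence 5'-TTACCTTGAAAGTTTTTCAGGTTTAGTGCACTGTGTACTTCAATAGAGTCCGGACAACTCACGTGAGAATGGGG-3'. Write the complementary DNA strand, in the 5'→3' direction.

Pairing A↔T and G↔C gives AATGGAACTTTCAAAAAGTCCAAATCACGTGACACATGAAGTTATCTCAGGCCTGTTGAGTGCACTCTTACCCC, running 3'→5'. Reverse for the 5'→3' convention.

5'-CCCCATTCTCACGTGAGTTGTCCGGACTCTATTGAAGTACACAGTGCACTAAACCTGAAAAACTTTCAAGGTAA-3'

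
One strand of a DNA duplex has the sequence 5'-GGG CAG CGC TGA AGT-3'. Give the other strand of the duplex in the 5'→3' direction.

The complement of GGGCAGCGCTGAAGT is CCCGTCGCGACTTCA (A↔T, G↔C). DNA strands are antiparallel, so the complementary strand runs 3'→5'; reversing gives the 5'→3' form.

5'-ACTTCAGCGCTGCCC-3'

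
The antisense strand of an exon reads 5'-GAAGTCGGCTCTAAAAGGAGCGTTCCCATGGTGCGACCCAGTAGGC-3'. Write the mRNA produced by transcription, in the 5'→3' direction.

5′-GCCUACUGGGUCGCACCAUGGGAACGCUCCUUUUAGAGCCGACUUC-3′

RNA polymerase reads the template 3'→5' and synthesizes mRNA 5'→3' by base-pairing (A→U, T→A, G↔C). The complement of the template is CTTCAGCCGAGATTTTCCTCGCAAGGGTACCACGCTGGGTCATCCG; antiparallel, so 5'→3' the coding strand is GCCTACTGGGTCGCACCATGGGAACGCTCCTTTTAGAGCCGACTTC. Replace T with U for the mRNA.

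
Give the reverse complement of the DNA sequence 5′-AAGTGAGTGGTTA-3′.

Reading the sequence 3'→5' and pairing each base (A↔T, G↔C) gives the reverse complement directly.

5'-TAACCACTCACTT-3'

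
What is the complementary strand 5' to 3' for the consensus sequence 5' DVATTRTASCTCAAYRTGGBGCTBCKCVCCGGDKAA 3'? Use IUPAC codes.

5'-TTMHCCGGBGMGVAGCVCCAYRTTGAGSTAYAATBH-3'

Standard pairs A↔T, G↔C; ambiguity codes pair R↔Y, K↔M, S↔S, B↔V, D↔H. Complement (HBTAAYATSGAGTTRYACCVCGAVGMGBGGCCHMTT), then reverse for 5'→3'.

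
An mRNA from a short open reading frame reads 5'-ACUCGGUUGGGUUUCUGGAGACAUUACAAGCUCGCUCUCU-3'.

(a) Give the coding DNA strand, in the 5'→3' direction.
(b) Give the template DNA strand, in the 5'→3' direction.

(a) 5'-ACTCGGTTGGGTTTCTGGAGACATTACAAGCTCGCTCTCT-3'
(b) 5'-AGAGAGCGAGCTTGTAATGTCTCCAGAAACCCAACCGAGT-3'

(a) The coding strand matches the mRNA with U→T.
(b) The template strand is the reverse complement of the coding strand.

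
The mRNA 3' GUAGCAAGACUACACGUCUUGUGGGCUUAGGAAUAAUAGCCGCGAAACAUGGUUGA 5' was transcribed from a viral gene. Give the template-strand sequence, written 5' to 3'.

5'-CATCGTTCTGATGTGCAGAACACCCGAATCCTTATTATCGGCGCTTTGTACCAACT-3'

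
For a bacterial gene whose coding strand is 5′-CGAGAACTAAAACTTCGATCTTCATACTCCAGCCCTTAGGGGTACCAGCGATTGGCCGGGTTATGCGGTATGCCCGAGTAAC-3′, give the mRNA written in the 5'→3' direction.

mRNA has the coding-strand sequence with U in place of T.

5'-CGAGAACUAAAACUUCGAUCUUCAUACUCCAGCCCUUAGGGGUACCAGCGAUUGGCCGGGUUAUGCGGUAUGCCCGAGUAAC-3'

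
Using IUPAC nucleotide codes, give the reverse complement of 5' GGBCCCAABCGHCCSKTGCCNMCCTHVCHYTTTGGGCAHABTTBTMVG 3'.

5'-CBKAVAAVTDTGCCCAAARDGBDAGGKNGGCAMSGGDCGVTTGGGVCC-3'

Standard pairs A↔T, G↔C; ambiguity codes pair Y↔R, M↔K, S↔S, B↔V, H↔D, N↔N. Complement (CCVGGGTTVGCDGGSMACGGNKGGADBGDRAAACCCGTDTVAAVAKBC), then reverse for 5'→3'.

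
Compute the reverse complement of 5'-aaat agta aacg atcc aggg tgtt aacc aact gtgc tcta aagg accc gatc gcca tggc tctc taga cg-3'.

Reading the sequence 3'→5' and pairing each base (A↔T, G↔C) gives the reverse complement directly.

5'-CGTCTAGAGAGCCATGGCGATCGGGTCCTTTAGAGCACAGTTGGTTAACACCCTGGATCGTTTACTATTT-3'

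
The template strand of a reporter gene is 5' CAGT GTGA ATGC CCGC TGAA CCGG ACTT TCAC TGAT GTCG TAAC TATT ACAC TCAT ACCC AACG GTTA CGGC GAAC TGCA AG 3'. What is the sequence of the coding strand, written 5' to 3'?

5′-CTTGCAGTTCGCCGTAACCGTTGGGTATGAGTGTAATAGTTACGACATCAGTGAAAGTCCGGTTCAGCGGGCATTCACACTG-3′

The coding strand is complementary and antiparallel to the template: take the complement (A↔T, G↔C) and reverse.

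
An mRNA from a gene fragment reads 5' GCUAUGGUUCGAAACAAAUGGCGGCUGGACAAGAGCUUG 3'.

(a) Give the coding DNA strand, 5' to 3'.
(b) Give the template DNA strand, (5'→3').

(a) The coding strand matches the mRNA with U→T.
(b) The template strand is the reverse complement of the coding strand.

(a) 5′-GCTATGGTTCGAAACAAATGGCGGCTGGACAAGAGCTTG-3′
(b) 5'-CAAGCTCTTGTCCAGCCGCCATTTGTTTCGAACCATAGC-3'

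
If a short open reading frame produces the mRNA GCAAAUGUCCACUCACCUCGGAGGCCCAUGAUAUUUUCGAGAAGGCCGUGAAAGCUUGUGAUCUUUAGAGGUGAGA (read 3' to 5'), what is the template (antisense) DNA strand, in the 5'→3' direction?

Written 5'→3' the mRNA is AGAGUGGAGAUUUCUAGUGUUCGAAAGUGCCGGAAGAGCUUUUAUAGUACCCGGAGGCUCCACUCACCUGUAAACG, so the coding DNA strand is AGAGTGGAGATTTCTAGTGTTCGAAAGTGCCGGAAGAGCTTTTATAGTACCCGGAGGCTCCACTCACCTGTAAACG. The template is its reverse complement.

5'-CGTTTACAGGTGAGTGGAGCCTCCGGGTACTATAAAAGCTCTTCCGGCACTTTCGAACACTAGAAATCTCCACTCT-3'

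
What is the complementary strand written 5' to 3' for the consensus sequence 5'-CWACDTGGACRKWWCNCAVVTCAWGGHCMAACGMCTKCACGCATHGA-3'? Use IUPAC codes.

5'-TCDATGCGTGMAGKCGTTKGDCCWTGABBTGNGWWMYGTCCAHGTWG-3'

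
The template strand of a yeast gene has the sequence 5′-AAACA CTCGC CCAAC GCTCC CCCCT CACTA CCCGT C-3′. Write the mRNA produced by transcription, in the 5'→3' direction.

5'-GACGGGUAGUGAGGGGGGAGCGUUGGGCGAGUGUUU-3'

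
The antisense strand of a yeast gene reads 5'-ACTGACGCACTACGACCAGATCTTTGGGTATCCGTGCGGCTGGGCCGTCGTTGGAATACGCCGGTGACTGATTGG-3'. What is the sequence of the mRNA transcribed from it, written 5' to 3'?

The mRNA has the sequence of the coding strand (reverse complement of the template) with T→U. Reverse complement of ACTGACGCACTACGACCAGATCTTTGGGTATCCGTGCGGCTGGGCCGTCGTTGGAATACGCCGGTGACTGATTGG is CCAATCAGTCACCGGCGTATTCCAACGACGGCCCAGCCGCACGGATACCCAAAGATCTGGTCGTAGTGCGTCAGT; then T→U.

5′-CCAAUCAGUCACCGGCGUAUUCCAACGACGGCCCAGCCGCACGGAUACCCAAAGAUCUGGUCGUAGUGCGUCAGU-3′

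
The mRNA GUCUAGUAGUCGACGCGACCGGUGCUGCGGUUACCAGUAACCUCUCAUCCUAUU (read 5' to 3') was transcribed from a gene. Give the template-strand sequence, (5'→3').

5′-AATAGGATGAGAGGTTACTGGTAACCGCAGCACCGGTCGCGTCGACTACTAGAC-3′

Replace U with T to get the coding DNA strand: GTCTAGTAGTCGACGCGACCGGTGCTGCGGTTACCAGTAACCTCTCATCCTATT. The template strand is its reverse complement (complement CAGATCATCAGCTGCGCTGGCCACGACGCCAATGGTCATTGGAGAGTAGGATAA, then reverse).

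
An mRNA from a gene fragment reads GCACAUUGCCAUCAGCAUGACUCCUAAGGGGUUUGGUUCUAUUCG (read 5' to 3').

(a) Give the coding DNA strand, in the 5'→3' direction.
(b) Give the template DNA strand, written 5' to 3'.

(a) The coding strand matches the mRNA with U→T.
(b) The template strand is the reverse complement of the coding strand.

(a) 5′-GCACATTGCCATCAGCATGACTCCTAAGGGGTTTGGTTCTATTCG-3′
(b) 5'-CGAATAGAACCAAACCCCTTAGGAGTCATGCTGATGGCAATGTGC-3'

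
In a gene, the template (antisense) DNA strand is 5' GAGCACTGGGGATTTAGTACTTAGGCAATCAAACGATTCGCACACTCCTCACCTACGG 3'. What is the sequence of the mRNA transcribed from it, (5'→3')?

5'-CCGUAGGUGAGGAGUGUGCGAAUCGUUUGAUUGCCUAAGUACUAAAUCCCCAGUGCUC-3'

RNA polymerase reads the template 3'→5' and synthesizes mRNA 5'→3' by base-pairing (A→U, T→A, G↔C). The complement of the template is CTCGTGACCCCTAAATCATGAATCCGTTAGTTTGCTAAGCGTGTGAGGAGTGGATGCC; antiparallel, so 5'→3' the coding strand is CCGTAGGTGAGGAGTGTGCGAATCGTTTGATTGCCTAAGTACTAAATCCCCAGTGCTC. Replace T with U for the mRNA.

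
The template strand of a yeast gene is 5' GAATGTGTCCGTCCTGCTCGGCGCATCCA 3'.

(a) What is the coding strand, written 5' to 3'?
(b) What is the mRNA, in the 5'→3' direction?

(a) The coding strand is the reverse complement of the template: complement CTTACACAGGCAGGACGAGCCGCGTAGGT, then reverse.
(b) mRNA has the coding-strand sequence with T→U.

(a) 5'-TGGATGCGCCGAGCAGGACGGACACATTC-3'
(b) 5′-UGGAUGCGCCGAGCAGGACGGACACAUUC-3′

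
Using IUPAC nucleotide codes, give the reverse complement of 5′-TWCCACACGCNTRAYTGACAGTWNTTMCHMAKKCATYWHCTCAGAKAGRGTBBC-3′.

Standard pairs A↔T, G↔C; ambiguity codes pair R↔Y, M↔K, W↔W, B↔V, H↔D, N↔N. Complement (AWGGTGTGCGNAYTRACTGTCAWNAAKGDKTMMGTARWDGAGTCTMTCYCAVVG), then reverse for 5'→3'.

5'-GVVACYCTMTCTGAGDWRATGMMTKDGKAANWACTGTCARTYANGCGTGTGGWA-3'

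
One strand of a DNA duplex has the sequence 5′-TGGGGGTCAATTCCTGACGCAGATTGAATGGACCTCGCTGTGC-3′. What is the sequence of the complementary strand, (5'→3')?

The complement of TGGGGGTCAATTCCTGACGCAGATTGAATGGACCTCGCTGTGC is ACCCCCAGTTAAGGACTGCGTCTAACTTACCTGGAGCGACACG (A↔T, G↔C). DNA strands are antiparallel, so the complementary strand runs 3'→5'; reversing gives the 5'→3' form.

5'-GCACAGCGAGGTCCATTCAATCTGCGTCAGGAATTGACCCCCA-3'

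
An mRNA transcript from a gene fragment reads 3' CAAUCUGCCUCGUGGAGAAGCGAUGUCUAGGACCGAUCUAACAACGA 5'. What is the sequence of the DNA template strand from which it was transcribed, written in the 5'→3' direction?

Written 5'→3' the mRNA is AGCAACAAUCUAGCCAGGAUCUGUAGCGAAGAGGUGCUCCGUCUAAC, so the coding DNA strand is AGCAACAATCTAGCCAGGATCTGTAGCGAAGAGGTGCTCCGTCTAAC. The template is its reverse complement.

5'-GTTAGACGGAGCACCTCTTCGCTACAGATCCTGGCTAGATTGTTGCT-3'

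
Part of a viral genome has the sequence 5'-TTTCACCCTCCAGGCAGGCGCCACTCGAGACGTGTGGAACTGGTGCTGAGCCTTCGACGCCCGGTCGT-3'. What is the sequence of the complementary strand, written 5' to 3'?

Pairing A↔T and G↔C gives AAAGTGGGAGGTCCGTCCGCGGTGAGCTCTGCACACCTTGACCACGACTCGGAAGCTGCGGGCCAGCA, running 3'→5'. Reverse for the 5'→3' convention.

5′-ACGACCGGGCGTCGAAGGCTCAGCACCAGTTCCACACGTCTCGAGTGGCGCCTGCCTGGAGGGTGAAA-3′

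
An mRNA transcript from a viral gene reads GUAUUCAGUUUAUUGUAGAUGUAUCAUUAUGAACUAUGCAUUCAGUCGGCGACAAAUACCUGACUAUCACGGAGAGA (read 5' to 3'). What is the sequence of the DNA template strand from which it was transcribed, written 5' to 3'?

5′-TCTCTCCGTGATAGTCAGGTATTTGTCGCCGACTGAATGCATAGTTCATAATGATACATCTACAATAAACTGAATAC-3′

Replace U with T to get the coding DNA strand: GTATTCAGTTTATTGTAGATGTATCATTATGAACTATGCATTCAGTCGGCGACAAATACCTGACTATCACGGAGAGA. The template strand is its reverse complement (complement CATAAGTCAAATAACATCTACATAGTAATACTTGATACGTAAGTCAGCCGCTGTTTATGGACTGATAGTGCCTCTCT, then reverse).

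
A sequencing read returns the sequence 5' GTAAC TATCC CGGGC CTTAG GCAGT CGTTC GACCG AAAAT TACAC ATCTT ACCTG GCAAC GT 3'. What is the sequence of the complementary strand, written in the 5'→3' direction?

The complement of GTAACTATCCCGGGCCTTAGGCAGTCGTTCGACCGAAAATTACACATCTTACCTGGCAACGT is CATTGATAGGGCCCGGAATCCGTCAGCAAGCTGGCTTTTAATGTGTAGAATGGACCGTTGCA (A↔T, G↔C). DNA strands are antiparallel, so the complementary strand runs 3'→5'; reversing gives the 5'→3' form.

5'-ACGTTGCCAGGTAAGATGTGTAATTTTCGGTCGAACGACTGCCTAAGGCCCGGGATAGTTAC-3'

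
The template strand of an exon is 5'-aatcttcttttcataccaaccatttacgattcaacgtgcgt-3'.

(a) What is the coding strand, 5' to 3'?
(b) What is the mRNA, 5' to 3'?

(a) 5'-ACGCACGTTGAATCGTAAATGGTTGGTATGAAAAGAAGATT-3'
(b) 5'-ACGCACGUUGAAUCGUAAAUGGUUGGUAUGAAAAGAAGAUU-3'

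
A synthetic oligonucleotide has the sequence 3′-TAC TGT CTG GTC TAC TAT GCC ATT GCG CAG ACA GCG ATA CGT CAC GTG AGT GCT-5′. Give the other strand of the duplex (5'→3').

5'-ATGACAGACCAGATGATACGGTAACGCGTCTGTCGCTATGCAGTGCACTCACGA-3'

The strand is given 3'→5', so its complement runs 5'→3' in the same left-to-right order: pair each base A↔T, G↔C.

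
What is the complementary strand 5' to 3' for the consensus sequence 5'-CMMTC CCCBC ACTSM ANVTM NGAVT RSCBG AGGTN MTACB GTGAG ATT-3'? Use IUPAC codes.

Standard pairs A↔T, G↔C; ambiguity codes pair R↔Y, M↔K, S↔S, B↔V, N↔N. Complement (GKKAGGGGVGTGASKTNBAKNCTBAYSGVCTCCANKATGVCACTCTAA), then reverse for 5'→3'.

5'-AATCTCACVGTAKNACCTCVGSYABTCNKABNTKSAGTGVGGGGAKKG-3'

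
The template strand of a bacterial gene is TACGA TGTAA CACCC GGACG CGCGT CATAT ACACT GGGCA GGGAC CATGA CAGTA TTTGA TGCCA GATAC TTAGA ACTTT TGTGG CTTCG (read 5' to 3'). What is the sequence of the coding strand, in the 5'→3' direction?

The coding strand is complementary and antiparallel to the template: take the complement (A↔T, G↔C) and reverse.

5'-CGAAGCCACAAAAGTTCTAAGTATCTGGCATCAAATACTGTCATGGTCCCTGCCCAGTGTATATGACGCGCGTCCGGGTGTTACATCGTA-3'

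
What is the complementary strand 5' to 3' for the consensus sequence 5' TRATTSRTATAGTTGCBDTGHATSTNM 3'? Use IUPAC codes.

Standard pairs A↔T, G↔C; ambiguity codes pair R↔Y, M↔K, S↔S, B↔V, D↔H, N↔N. Complement (AYTAASYATATCAACGVHACDTASANK), then reverse for 5'→3'.

5'-KNASATDCAHVGCAACTATAYSAATYA-3'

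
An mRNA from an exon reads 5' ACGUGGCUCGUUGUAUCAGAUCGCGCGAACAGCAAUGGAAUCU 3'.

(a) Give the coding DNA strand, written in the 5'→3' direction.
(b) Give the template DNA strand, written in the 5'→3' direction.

(a) 5'-ACGTGGCTCGTTGTATCAGATCGCGCGAACAGCAATGGAATCT-3'
(b) 5'-AGATTCCATTGCTGTTCGCGCGATCTGATACAACGAGCCACGT-3'

(a) The coding strand matches the mRNA with U→T.
(b) The template strand is the reverse complement of the coding strand.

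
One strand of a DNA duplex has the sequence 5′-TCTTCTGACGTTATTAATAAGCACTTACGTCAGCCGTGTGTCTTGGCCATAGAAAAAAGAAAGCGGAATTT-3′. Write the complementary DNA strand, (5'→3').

5′-AAATTCCGCTTTCTTTTTTCTATGGCCAAGACACACGGCTGACGTAAGTGCTTATTAATAACGTCAGAAGA-3′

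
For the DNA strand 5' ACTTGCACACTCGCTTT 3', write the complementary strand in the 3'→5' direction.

3′-TGAACGTGTGAGCGAAA-5′

Base-pairing A↔T, G↔C gives the complement. The complementary strand is antiparallel, so paired with a 5'→3' strand it runs 3'→5'.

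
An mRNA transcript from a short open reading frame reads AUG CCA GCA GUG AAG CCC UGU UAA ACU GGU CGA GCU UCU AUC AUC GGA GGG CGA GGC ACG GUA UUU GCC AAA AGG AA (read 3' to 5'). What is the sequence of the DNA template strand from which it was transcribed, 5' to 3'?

Written 5'→3' the mRNA is AAGGAAAACCGUUUAUGGCACGGAGCGGGAGGCUACUAUCUUCGAGCUGGUCAAAUUGUCCCGAAGUGACGACCGUA, so the coding DNA strand is AAGGAAAACCGTTTATGGCACGGAGCGGGAGGCTACTATCTTCGAGCTGGTCAAATTGTCCCGAAGTGACGACCGTA. The template is its reverse complement.

5'-TACGGTCGTCACTTCGGGACAATTTGACCAGCTCGAAGATAGTAGCCTCCCGCTCCGTGCCATAAACGGTTTTCCTT-3'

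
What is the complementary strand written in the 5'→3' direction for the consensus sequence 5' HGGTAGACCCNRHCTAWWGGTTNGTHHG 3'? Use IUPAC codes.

Standard pairs A↔T, G↔C; ambiguity codes pair R↔Y, W↔W, H↔D, N↔N. Complement (DCCATCTGGGNYDGATWWCCAANCADDC), then reverse for 5'→3'.

5'-CDDACNAACCWWTAGDYNGGGTCTACCD-3'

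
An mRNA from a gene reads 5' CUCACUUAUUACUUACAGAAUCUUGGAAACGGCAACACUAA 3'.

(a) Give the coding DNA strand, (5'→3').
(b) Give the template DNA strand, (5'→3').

(a) The coding strand matches the mRNA with U→T.
(b) The template strand is the reverse complement of the coding strand.

(a) 5'-CTCACTTATTACTTACAGAATCTTGGAAACGGCAACACTAA-3'
(b) 5'-TTAGTGTTGCCGTTTCCAAGATTCTGTAAGTAATAAGTGAG-3'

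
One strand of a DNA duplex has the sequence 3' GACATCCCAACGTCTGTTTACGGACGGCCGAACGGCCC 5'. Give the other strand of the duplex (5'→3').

5'-CTGTAGGGTTGCAGACAAATGCCTGCCGGCTTGCCGGG-3'

The strand is given 3'→5', so its complement runs 5'→3' in the same left-to-right order: pair each base A↔T, G↔C.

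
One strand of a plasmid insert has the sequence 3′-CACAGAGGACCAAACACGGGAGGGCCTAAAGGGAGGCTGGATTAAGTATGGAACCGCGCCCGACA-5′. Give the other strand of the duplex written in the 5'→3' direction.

5'-GTGTCTCCTGGTTTGTGCCCTCCCGGATTTCCCTCCGACCTAATTCATACCTTGGCGCGGGCTGT-3'

The strand is given 3'→5', so its complement runs 5'→3' in the same left-to-right order: pair each base A↔T, G↔C.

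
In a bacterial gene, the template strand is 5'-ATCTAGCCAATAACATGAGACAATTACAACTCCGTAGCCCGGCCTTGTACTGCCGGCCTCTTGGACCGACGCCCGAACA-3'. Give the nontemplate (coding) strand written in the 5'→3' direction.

5'-TGTTCGGGCGTCGGTCCAAGAGGCCGGCAGTACAAGGCCGGGCTACGGAGTTGTAATTGTCTCATGTTATTGGCTAGAT-3'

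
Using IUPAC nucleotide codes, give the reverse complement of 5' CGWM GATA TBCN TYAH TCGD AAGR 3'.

Standard pairs A↔T, G↔C; ambiguity codes pair R↔Y, M↔K, W↔W, B↔V, D↔H, N↔N. Complement (GCWKCTATAVGNARTDAGCHTTCY), then reverse for 5'→3'.

5′-YCTTHCGADTRANGVATATCKWCG-3′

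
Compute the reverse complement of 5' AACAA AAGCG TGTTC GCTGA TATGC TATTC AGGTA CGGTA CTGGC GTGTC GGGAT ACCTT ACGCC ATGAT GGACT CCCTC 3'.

5'-GAGGGAGTCCATCATGGCGTAAGGTATCCCGACACGCCAGTACCGTACCTGAATAGCATATCAGCGAACACGCTTTTGTT-3'

Reading the sequence 3'→5' and pairing each base (A↔T, G↔C) gives the reverse complement directly.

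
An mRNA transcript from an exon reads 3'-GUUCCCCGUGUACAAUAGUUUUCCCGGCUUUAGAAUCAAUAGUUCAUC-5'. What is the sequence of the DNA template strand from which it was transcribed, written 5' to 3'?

5'-CAAGGGGCACATGTTATCAAAAGGGCCGAAATCTTAGTTATCAAGTAG-3'

Written 5'→3' the mRNA is CUACUUGAUAACUAAGAUUUCGGCCCUUUUGAUAACAUGUGCCCCUUG, so the coding DNA strand is CTACTTGATAACTAAGATTTCGGCCCTTTTGATAACATGTGCCCCTTG. The template is its reverse complement.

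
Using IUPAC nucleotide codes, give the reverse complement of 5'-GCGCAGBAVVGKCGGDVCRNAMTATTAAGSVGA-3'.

5'-TCBSCTTAATAKTNYGBHCCGMCBBTVCTGCGC-3'

Standard pairs A↔T, G↔C; ambiguity codes pair R↔Y, M↔K, S↔S, B↔V, D↔H, N↔N. Complement (CGCGTCVTBBCMGCCHBGYNTKATAATTCSBCT), then reverse for 5'→3'.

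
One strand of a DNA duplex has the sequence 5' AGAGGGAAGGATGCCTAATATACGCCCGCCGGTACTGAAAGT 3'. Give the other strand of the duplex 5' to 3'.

5'-ACTTTCAGTACCGGCGGGCGTATATTAGGCATCCTTCCCTCT-3'

Pairing A↔T and G↔C gives TCTCCCTTCCTACGGATTATATGCGGGCGGCCATGACTTTCA, running 3'→5'. Reverse for the 5'→3' convention.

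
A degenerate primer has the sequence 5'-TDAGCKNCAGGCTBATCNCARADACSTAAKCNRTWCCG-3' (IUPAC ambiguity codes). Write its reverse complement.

5'-CGGWAYNGMTTASGTHTYTGNGATVAGCCTGNMGCTHA-3'

Standard pairs A↔T, G↔C; ambiguity codes pair R↔Y, K↔M, W↔W, S↔S, B↔V, D↔H, N↔N. Complement (AHTCGMNGTCCGAVTAGNGTYTHTGSATTMGNYAWGGC), then reverse for 5'→3'.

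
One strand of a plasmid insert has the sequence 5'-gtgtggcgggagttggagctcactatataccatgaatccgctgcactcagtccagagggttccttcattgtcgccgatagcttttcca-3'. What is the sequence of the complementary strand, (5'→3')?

The complement of GTGTGGCGGGAGTTGGAGCTCACTATATACCATGAATCCGCTGCACTCAGTCCAGAGGGTTCCTTCATTGTCGCCGATAGCTTTTCCA is CACACCGCCCTCAACCTCGAGTGATATATGGTACTTAGGCGACGTGAGTCAGGTCTCCCAAGGAAGTAACAGCGGCTATCGAAAAGGT (A↔T, G↔C). DNA strands are antiparallel, so the complementary strand runs 3'→5'; reversing gives the 5'→3' form.

5′-TGGAAAAGCTATCGGCGACAATGAAGGAACCCTCTGGACTGAGTGCAGCGGATTCATGGTATATAGTGAGCTCCAACTCCCGCCACAC-3′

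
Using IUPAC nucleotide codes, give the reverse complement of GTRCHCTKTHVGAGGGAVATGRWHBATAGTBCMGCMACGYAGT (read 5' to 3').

5'-ACTRCGTKGCKGVACTATVDWYCATBTCCCTCBDAMAGDGYAC-3'

Standard pairs A↔T, G↔C; ambiguity codes pair R↔Y, M↔K, W↔W, B↔V, H↔D. Complement (CAYGDGAMADBCTCCCTBTACYWDVTATCAVGKCGKTGCRTCA), then reverse for 5'→3'.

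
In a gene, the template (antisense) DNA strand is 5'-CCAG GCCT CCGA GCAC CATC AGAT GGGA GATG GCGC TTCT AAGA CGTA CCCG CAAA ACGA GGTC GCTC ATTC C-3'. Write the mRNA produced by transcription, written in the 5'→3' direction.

5'-GGAAUGAGCGACCUCGUUUUGCGGGUACGUCUUAGAAGCGCCAUCUCCCAUCUGAUGGUGCUCGGAGGCCUGG-3'

The mRNA has the sequence of the coding strand (reverse complement of the template) with T→U. Reverse complement of CCAGGCCTCCGAGCACCATCAGATGGGAGATGGCGCTTCTAAGACGTACCCGCAAAACGAGGTCGCTCATTCC is GGAATGAGCGACCTCGTTTTGCGGGTACGTCTTAGAAGCGCCATCTCCCATCTGATGGTGCTCGGAGGCCTGG; then T→U.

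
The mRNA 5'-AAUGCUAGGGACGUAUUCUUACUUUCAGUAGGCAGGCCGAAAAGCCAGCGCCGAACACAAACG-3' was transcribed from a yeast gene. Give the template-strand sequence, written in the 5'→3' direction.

5'-CGTTTGTGTTCGGCGCTGGCTTTTCGGCCTGCCTACTGAAAGTAAGAATACGTCCCTAGCATT-3'

Replace U with T to get the coding DNA strand: AATGCTAGGGACGTATTCTTACTTTCAGTAGGCAGGCCGAAAAGCCAGCGCCGAACACAAACG. The template strand is its reverse complement (complement TTACGATCCCTGCATAAGAATGAAAGTCATCCGTCCGGCTTTTCGGTCGCGGCTTGTGTTTGC, then reverse).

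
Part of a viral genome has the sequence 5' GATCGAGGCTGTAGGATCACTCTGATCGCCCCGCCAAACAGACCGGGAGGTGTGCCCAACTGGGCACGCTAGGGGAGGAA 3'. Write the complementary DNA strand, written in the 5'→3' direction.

Pairing A↔T and G↔C gives CTAGCTCCGACATCCTAGTGAGACTAGCGGGGCGGTTTGTCTGGCCCTCCACACGGGTTGACCCGTGCGATCCCCTCCTT, running 3'→5'. Reverse for the 5'→3' convention.

5'-TTCCTCCCCTAGCGTGCCCAGTTGGGCACACCTCCCGGTCTGTTTGGCGGGGCGATCAGAGTGATCCTACAGCCTCGATC-3'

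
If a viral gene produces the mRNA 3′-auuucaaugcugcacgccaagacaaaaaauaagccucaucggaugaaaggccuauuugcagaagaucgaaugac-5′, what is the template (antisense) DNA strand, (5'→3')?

5′-TAAAGTTACGACGTGCGGTTCTGTTTTTTATTCGGAGTAGCCTACTTTCCGGATAAACGTCTTCTAGCTTACTG-3′

Written 5'→3' the mRNA is CAGUAAGCUAGAAGACGUUUAUCCGGAAAGUAGGCUACUCCGAAUAAAAAACAGAACCGCACGUCGUAACUUUA, so the coding DNA strand is CAGTAAGCTAGAAGACGTTTATCCGGAAAGTAGGCTACTCCGAATAAAAAACAGAACCGCACGTCGTAACTTTA. The template is its reverse complement.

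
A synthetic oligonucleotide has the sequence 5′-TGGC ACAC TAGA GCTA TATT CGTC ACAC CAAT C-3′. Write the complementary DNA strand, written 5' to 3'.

5′-GATTGGTGTGACGAATATAGCTCTAGTGTGCCA-3′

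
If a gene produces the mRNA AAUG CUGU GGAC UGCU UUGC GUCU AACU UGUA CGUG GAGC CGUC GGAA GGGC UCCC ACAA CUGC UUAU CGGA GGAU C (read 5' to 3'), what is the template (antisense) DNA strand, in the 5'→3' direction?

5'-GATCCTCCGATAAGCAGTTGTGGGAGCCCTTCCGACGGCTCCACGTACAAGTTAGACGCAAAGCAGTCCACAGCATT-3'

Replace U with T to get the coding DNA strand: AATGCTGTGGACTGCTTTGCGTCTAACTTGTACGTGGAGCCGTCGGAAGGGCTCCCACAACTGCTTATCGGAGGATC. The template strand is its reverse complement (complement TTACGACACCTGACGAAACGCAGATTGAACATGCACCTCGGCAGCCTTCCCGAGGGTGTTGACGAATAGCCTCCTAG, then reverse).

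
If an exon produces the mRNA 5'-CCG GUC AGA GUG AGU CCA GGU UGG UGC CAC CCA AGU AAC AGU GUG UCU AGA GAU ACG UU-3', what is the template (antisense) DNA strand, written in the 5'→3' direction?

5′-AACGTATCTCTAGACACACTGTTACTTGGGTGGCACCAACCTGGACTCACTCTGACCGG-3′

Replace U with T to get the coding DNA strand: CCGGTCAGAGTGAGTCCAGGTTGGTGCCACCCAAGTAACAGTGTGTCTAGAGATACGTT. The template strand is its reverse complement (complement GGCCAGTCTCACTCAGGTCCAACCACGGTGGGTTCATTGTCACACAGATCTCTATGCAA, then reverse).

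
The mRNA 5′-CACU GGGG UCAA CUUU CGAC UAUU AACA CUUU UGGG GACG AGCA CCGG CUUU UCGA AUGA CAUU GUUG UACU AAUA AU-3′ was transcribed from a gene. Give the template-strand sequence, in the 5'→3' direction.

5'-ATTATTAGTACAACAATGTCATTCGAAAAGCCGGTGCTCGTCCCCAAAAGTGTTAATAGTCGAAAGTTGACCCCAGTG-3'

Replace U with T to get the coding DNA strand: CACTGGGGTCAACTTTCGACTATTAACACTTTTGGGGACGAGCACCGGCTTTTCGAATGACATTGTTGTACTAATAAT. The template strand is its reverse complement (complement GTGACCCCAGTTGAAAGCTGATAATTGTGAAAACCCCTGCTCGTGGCCGAAAAGCTTACTGTAACAACATGATTATTA, then reverse).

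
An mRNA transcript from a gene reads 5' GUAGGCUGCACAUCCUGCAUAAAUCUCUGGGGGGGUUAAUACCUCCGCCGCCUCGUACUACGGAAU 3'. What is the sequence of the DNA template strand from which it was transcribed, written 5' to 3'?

5'-ATTCCGTAGTACGAGGCGGCGGAGGTATTAACCCCCCCAGAGATTTATGCAGGATGTGCAGCCTAC-3'

Replace U with T to get the coding DNA strand: GTAGGCTGCACATCCTGCATAAATCTCTGGGGGGGTTAATACCTCCGCCGCCTCGTACTACGGAAT. The template strand is its reverse complement (complement CATCCGACGTGTAGGACGTATTTAGAGACCCCCCCAATTATGGAGGCGGCGGAGCATGATGCCTTA, then reverse).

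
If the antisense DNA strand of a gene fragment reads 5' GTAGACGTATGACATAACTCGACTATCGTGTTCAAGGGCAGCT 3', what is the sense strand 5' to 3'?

The coding strand is complementary and antiparallel to the template: take the complement (A↔T, G↔C) and reverse.

5'-AGCTGCCCTTGAACACGATAGTCGAGTTATGTCATACGTCTAC-3'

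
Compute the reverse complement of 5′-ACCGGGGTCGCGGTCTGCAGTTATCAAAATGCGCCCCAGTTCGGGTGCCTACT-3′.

Complement each base (A↔T, G↔C): TGGCCCCAGCGCCAGACGTCAATAGTTTTACGCGGGGTCAAGCCCACGGATGA. Then reverse.

5′-AGTAGGCACCCGAACTGGGGCGCATTTTGATAACTGCAGACCGCGACCCCGGT-3′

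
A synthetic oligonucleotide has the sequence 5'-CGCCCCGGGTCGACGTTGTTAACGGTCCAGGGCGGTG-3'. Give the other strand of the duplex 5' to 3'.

The complement of CGCCCCGGGTCGACGTTGTTAACGGTCCAGGGCGGTG is GCGGGGCCCAGCTGCAACAATTGCCAGGTCCCGCCAC (A↔T, G↔C). DNA strands are antiparallel, so the complementary strand runs 3'→5'; reversing gives the 5'→3' form.

5'-CACCGCCCTGGACCGTTAACAACGTCGACCCGGGGCG-3'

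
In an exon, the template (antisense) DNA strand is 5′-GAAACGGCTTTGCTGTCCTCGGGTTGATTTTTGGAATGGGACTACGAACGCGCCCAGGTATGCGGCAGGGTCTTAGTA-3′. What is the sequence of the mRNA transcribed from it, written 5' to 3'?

5'-UACUAAGACCCUGCCGCAUACCUGGGCGCGUUCGUAGUCCCAUUCCAAAAAUCAACCCGAGGACAGCAAAGCCGUUUC-3'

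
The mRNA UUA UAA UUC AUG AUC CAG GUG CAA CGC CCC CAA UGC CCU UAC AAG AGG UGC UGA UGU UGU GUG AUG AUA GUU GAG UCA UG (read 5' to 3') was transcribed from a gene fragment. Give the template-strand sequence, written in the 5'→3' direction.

Replace U with T to get the coding DNA strand: TTATAATTCATGATCCAGGTGCAACGCCCCCAATGCCCTTACAAGAGGTGCTGATGTTGTGTGATGATAGTTGAGTCATG. The template strand is its reverse complement (complement AATATTAAGTACTAGGTCCACGTTGCGGGGGTTACGGGAATGTTCTCCACGACTACAACACACTACTATCAACTCAGTAC, then reverse).

5'-CATGACTCAACTATCATCACACAACATCAGCACCTCTTGTAAGGGCATTGGGGGCGTTGCACCTGGATCATGAATTATAA-3'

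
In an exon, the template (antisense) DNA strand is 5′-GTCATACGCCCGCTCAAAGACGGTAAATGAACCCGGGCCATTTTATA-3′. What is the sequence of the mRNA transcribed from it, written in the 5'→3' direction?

RNA polymerase reads the template 3'→5' and synthesizes mRNA 5'→3' by base-pairing (A→U, T→A, G↔C). The complement of the template is CAGTATGCGGGCGAGTTTCTGCCATTTACTTGGGCCCGGTAAAATAT; antiparallel, so 5'→3' the coding strand is TATAAAATGGCCCGGGTTCATTTACCGTCTTTGAGCGGGCGTATGAC. Replace T with U for the mRNA.

5'-UAUAAAAUGGCCCGGGUUCAUUUACCGUCUUUGAGCGGGCGUAUGAC-3'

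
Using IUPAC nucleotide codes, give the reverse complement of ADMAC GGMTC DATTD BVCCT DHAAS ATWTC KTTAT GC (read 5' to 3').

5′-GCATAAMGAWATSTTDHAGGBVHAATHGAKCCGTKHT-3′

Standard pairs A↔T, G↔C; ambiguity codes pair M↔K, W↔W, S↔S, B↔V, D↔H. Complement (THKTGCCKAGHTAAHVBGGAHDTTSTAWAGMAATACG), then reverse for 5'→3'.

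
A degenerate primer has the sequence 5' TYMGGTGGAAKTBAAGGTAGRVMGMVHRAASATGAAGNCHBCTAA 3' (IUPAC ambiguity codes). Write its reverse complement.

5'-TTAGVDGNCTTCATSTTYDBKCKBYCTACCTTVAMTTCCACCKRA-3'

Standard pairs A↔T, G↔C; ambiguity codes pair R↔Y, M↔K, S↔S, B↔V, H↔D, N↔N. Complement (ARKCCACCTTMAVTTCCATCYBKCKBDYTTSTACTTCNGDVGATT), then reverse for 5'→3'.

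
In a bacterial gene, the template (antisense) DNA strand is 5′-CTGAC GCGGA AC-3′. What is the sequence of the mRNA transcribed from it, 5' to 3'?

5′-GUUCCGCGUCAG-3′

The mRNA has the sequence of the coding strand (reverse complement of the template) with T→U. Reverse complement of CTGACGCGGAAC is GTTCCGCGTCAG; then T→U.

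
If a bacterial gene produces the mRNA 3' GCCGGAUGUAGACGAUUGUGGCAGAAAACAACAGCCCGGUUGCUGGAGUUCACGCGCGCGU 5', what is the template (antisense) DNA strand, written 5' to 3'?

5'-CGGCCTACATCTGCTAACACCGTCTTTTGTTGTCGGGCCAACGACCTCAAGTGCGCGCGCA-3'

Written 5'→3' the mRNA is UGCGCGCGCACUUGAGGUCGUUGGCCCGACAACAAAAGACGGUGUUAGCAGAUGUAGGCCG, so the coding DNA strand is TGCGCGCGCACTTGAGGTCGTTGGCCCGACAACAAAAGACGGTGTTAGCAGATGTAGGCCG. The template is its reverse complement.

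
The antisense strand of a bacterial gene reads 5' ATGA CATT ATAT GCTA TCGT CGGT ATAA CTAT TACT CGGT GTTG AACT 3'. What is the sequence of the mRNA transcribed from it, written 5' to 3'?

RNA polymerase reads the template 3'→5' and synthesizes mRNA 5'→3' by base-pairing (A→U, T→A, G↔C). The complement of the template is TACTGTAATATACGATAGCAGCCATATTGATAATGAGCCACAACTTGA; antiparallel, so 5'→3' the coding strand is AGTTCAACACCGAGTAATAGTTATACCGACGATAGCATATAATGTCAT. Replace T with U for the mRNA.

5'-AGUUCAACACCGAGUAAUAGUUAUACCGACGAUAGCAUAUAAUGUCAU-3'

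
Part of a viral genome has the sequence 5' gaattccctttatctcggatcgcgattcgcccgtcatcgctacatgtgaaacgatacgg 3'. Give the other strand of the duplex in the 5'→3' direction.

5'-CCGTATCGTTTCACATGTAGCGATGACGGGCGAATCGCGATCCGAGATAAAGGGAATTC-3'

Pairing A↔T and G↔C gives CTTAAGGGAAATAGAGCCTAGCGCTAAGCGGGCAGTAGCGATGTACACTTTGCTATGCC, running 3'→5'. Reverse for the 5'→3' convention.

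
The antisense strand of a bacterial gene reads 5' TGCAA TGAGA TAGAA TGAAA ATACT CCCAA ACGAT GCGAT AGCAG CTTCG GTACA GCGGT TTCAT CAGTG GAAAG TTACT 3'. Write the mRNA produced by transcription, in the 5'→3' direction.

5'-AGUAACUUUCCACUGAUGAAACCGCUGUACCGAAGCUGCUAUCGCAUCGUUUGGGAGUAUUUUCAUUCUAUCUCAUUGCA-3'

RNA polymerase reads the template 3'→5' and synthesizes mRNA 5'→3' by base-pairing (A→U, T→A, G↔C). The complement of the template is ACGTTACTCTATCTTACTTTTATGAGGGTTTGCTACGCTATCGTCGAAGCCATGTCGCCAAAGTAGTCACCTTTCAATGA; antiparallel, so 5'→3' the coding strand is AGTAACTTTCCACTGATGAAACCGCTGTACCGAAGCTGCTATCGCATCGTTTGGGAGTATTTTCATTCTATCTCATTGCA. Replace T with U for the mRNA.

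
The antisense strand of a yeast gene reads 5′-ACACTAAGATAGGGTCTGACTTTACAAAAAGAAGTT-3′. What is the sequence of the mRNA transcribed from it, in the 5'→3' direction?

5'-AACUUCUUUUUGUAAAGUCAGACCCUAUCUUAGUGU-3'

RNA polymerase reads the template 3'→5' and synthesizes mRNA 5'→3' by base-pairing (A→U, T→A, G↔C). The complement of the template is TGTGATTCTATCCCAGACTGAAATGTTTTTCTTCAA; antiparallel, so 5'→3' the coding strand is AACTTCTTTTTGTAAAGTCAGACCCTATCTTAGTGT. Replace T with U for the mRNA.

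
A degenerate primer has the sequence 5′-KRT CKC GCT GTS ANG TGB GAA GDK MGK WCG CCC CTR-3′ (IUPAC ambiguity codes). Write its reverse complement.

5'-YAGGGGCGWMCKMHCTTCVCACNTSACAGCGMGAYM-3'

Standard pairs A↔T, G↔C; ambiguity codes pair R↔Y, M↔K, W↔W, S↔S, B↔V, D↔H, N↔N. Complement (MYAGMGCGACASTNCACVCTTCHMKCMWGCGGGGAY), then reverse for 5'→3'.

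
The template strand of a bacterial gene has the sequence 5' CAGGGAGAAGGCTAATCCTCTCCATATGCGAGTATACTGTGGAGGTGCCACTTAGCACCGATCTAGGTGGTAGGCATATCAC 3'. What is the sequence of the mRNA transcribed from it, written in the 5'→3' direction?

The mRNA has the sequence of the coding strand (reverse complement of the template) with T→U. Reverse complement of CAGGGAGAAGGCTAATCCTCTCCATATGCGAGTATACTGTGGAGGTGCCACTTAGCACCGATCTAGGTGGTAGGCATATCAC is GTGATATGCCTACCACCTAGATCGGTGCTAAGTGGCACCTCCACAGTATACTCGCATATGGAGAGGATTAGCCTTCTCCCTG; then T→U.

5'-GUGAUAUGCCUACCACCUAGAUCGGUGCUAAGUGGCACCUCCACAGUAUACUCGCAUAUGGAGAGGAUUAGCCUUCUCCCUG-3'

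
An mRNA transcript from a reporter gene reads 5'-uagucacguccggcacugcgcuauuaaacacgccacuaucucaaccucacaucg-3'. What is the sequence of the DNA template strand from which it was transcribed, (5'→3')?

5'-CGATGTGAGGTTGAGATAGTGGCGTGTTTAATAGCGCAGTGCCGGACGTGACTA-3'

Replace U with T to get the coding DNA strand: TAGTCACGTCCGGCACTGCGCTATTAAACACGCCACTATCTCAACCTCACATCG. The template strand is its reverse complement (complement ATCAGTGCAGGCCGTGACGCGATAATTTGTGCGGTGATAGAGTTGGAGTGTAGC, then reverse).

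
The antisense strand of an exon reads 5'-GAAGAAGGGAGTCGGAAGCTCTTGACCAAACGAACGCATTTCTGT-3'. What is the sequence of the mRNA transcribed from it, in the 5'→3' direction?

5'-ACAGAAAUGCGUUCGUUUGGUCAAGAGCUUCCGACUCCCUUCUUC-3'

The mRNA has the sequence of the coding strand (reverse complement of the template) with T→U. Reverse complement of GAAGAAGGGAGTCGGAAGCTCTTGACCAAACGAACGCATTTCTGT is ACAGAAATGCGTTCGTTTGGTCAAGAGCTTCCGACTCCCTTCTTC; then T→U.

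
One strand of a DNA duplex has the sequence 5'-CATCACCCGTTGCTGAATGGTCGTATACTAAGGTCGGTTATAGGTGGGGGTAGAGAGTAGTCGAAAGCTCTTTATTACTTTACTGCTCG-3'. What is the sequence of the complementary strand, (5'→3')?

5'-CGAGCAGTAAAGTAATAAAGAGCTTTCGACTACTCTCTACCCCCACCTATAACCGACCTTAGTATACGACCATTCAGCAACGGGTGATG-3'

The complement of CATCACCCGTTGCTGAATGGTCGTATACTAAGGTCGGTTATAGGTGGGGGTAGAGAGTAGTCGAAAGCTCTTTATTACTTTACTGCTCG is GTAGTGGGCAACGACTTACCAGCATATGATTCCAGCCAATATCCACCCCCATCTCTCATCAGCTTTCGAGAAATAATGAAATGACGAGC (A↔T, G↔C). DNA strands are antiparallel, so the complementary strand runs 3'→5'; reversing gives the 5'→3' form.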